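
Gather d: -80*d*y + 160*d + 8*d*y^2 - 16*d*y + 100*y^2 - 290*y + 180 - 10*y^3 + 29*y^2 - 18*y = d*(8*y^2 - 96*y + 160) - 10*y^3 + 129*y^2 - 308*y + 180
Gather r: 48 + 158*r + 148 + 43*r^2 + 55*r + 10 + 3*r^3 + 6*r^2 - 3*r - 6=3*r^3 + 49*r^2 + 210*r + 200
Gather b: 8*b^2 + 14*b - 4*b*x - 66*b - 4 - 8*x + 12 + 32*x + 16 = 8*b^2 + b*(-4*x - 52) + 24*x + 24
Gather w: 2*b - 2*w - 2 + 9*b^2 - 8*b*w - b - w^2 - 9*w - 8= 9*b^2 + b - w^2 + w*(-8*b - 11) - 10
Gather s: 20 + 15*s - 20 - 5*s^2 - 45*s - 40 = -5*s^2 - 30*s - 40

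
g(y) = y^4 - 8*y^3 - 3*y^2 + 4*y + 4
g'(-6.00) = -1688.00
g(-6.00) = 2896.00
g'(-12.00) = -10292.00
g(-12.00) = 34084.00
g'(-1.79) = -85.10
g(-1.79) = 43.38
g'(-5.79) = -1542.26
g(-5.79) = 2556.97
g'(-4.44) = -792.60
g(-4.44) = 1015.95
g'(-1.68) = -72.62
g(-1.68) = 34.71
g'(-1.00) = -18.00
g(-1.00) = 6.00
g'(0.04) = 3.72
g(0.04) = 4.15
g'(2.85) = -115.44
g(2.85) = -128.19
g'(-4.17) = -678.36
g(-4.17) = 817.62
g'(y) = 4*y^3 - 24*y^2 - 6*y + 4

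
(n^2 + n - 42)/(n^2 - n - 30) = (n + 7)/(n + 5)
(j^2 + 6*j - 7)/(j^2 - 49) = (j - 1)/(j - 7)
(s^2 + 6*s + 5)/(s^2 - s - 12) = (s^2 + 6*s + 5)/(s^2 - s - 12)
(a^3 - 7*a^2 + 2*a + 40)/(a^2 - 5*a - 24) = (-a^3 + 7*a^2 - 2*a - 40)/(-a^2 + 5*a + 24)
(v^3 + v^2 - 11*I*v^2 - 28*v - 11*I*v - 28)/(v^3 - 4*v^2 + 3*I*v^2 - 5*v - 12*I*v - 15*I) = (v^2 - 11*I*v - 28)/(v^2 + v*(-5 + 3*I) - 15*I)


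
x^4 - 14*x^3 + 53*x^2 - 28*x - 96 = (x - 8)*(x - 4)*(x - 3)*(x + 1)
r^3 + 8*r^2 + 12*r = r*(r + 2)*(r + 6)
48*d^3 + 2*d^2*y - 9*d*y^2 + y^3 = (-8*d + y)*(-3*d + y)*(2*d + y)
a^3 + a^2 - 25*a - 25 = (a - 5)*(a + 1)*(a + 5)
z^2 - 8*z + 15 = (z - 5)*(z - 3)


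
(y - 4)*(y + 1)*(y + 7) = y^3 + 4*y^2 - 25*y - 28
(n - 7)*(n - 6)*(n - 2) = n^3 - 15*n^2 + 68*n - 84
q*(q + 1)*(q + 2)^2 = q^4 + 5*q^3 + 8*q^2 + 4*q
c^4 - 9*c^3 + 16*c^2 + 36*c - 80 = (c - 5)*(c - 4)*(c - 2)*(c + 2)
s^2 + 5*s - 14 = (s - 2)*(s + 7)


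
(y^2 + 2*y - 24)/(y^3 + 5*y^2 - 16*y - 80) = (y + 6)/(y^2 + 9*y + 20)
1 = 1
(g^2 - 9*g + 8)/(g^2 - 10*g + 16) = (g - 1)/(g - 2)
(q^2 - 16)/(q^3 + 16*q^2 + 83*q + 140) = (q - 4)/(q^2 + 12*q + 35)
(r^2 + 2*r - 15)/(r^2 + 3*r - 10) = (r - 3)/(r - 2)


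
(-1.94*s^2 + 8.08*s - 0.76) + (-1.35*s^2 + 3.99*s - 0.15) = -3.29*s^2 + 12.07*s - 0.91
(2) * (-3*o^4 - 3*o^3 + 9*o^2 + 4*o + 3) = -6*o^4 - 6*o^3 + 18*o^2 + 8*o + 6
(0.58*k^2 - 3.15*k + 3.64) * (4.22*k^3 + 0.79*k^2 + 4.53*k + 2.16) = 2.4476*k^5 - 12.8348*k^4 + 15.4997*k^3 - 10.1411*k^2 + 9.6852*k + 7.8624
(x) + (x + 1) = 2*x + 1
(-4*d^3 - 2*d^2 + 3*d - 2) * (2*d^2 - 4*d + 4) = -8*d^5 + 12*d^4 - 2*d^3 - 24*d^2 + 20*d - 8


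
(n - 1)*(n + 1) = n^2 - 1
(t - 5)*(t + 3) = t^2 - 2*t - 15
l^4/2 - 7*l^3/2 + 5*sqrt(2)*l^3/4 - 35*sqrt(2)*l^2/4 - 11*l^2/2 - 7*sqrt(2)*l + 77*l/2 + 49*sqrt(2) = (l/2 + sqrt(2)/2)*(l - 7)*(l - 2*sqrt(2))*(l + 7*sqrt(2)/2)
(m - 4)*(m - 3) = m^2 - 7*m + 12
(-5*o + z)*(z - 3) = -5*o*z + 15*o + z^2 - 3*z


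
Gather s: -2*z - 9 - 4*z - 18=-6*z - 27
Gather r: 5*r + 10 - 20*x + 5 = 5*r - 20*x + 15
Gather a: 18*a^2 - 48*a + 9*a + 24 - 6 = 18*a^2 - 39*a + 18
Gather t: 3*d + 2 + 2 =3*d + 4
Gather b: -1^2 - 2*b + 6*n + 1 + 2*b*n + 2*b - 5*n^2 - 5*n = 2*b*n - 5*n^2 + n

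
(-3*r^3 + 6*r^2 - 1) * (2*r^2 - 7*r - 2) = -6*r^5 + 33*r^4 - 36*r^3 - 14*r^2 + 7*r + 2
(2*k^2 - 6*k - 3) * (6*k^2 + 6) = 12*k^4 - 36*k^3 - 6*k^2 - 36*k - 18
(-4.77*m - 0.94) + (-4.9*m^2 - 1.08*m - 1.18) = -4.9*m^2 - 5.85*m - 2.12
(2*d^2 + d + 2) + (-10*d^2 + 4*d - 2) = -8*d^2 + 5*d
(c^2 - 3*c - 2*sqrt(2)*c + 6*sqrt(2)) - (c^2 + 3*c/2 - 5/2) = -9*c/2 - 2*sqrt(2)*c + 5/2 + 6*sqrt(2)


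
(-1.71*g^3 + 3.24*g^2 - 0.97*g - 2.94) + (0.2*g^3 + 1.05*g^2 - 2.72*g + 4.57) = -1.51*g^3 + 4.29*g^2 - 3.69*g + 1.63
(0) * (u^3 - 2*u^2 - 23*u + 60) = 0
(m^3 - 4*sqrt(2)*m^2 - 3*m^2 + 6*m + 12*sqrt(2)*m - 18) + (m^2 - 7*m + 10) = m^3 - 4*sqrt(2)*m^2 - 2*m^2 - m + 12*sqrt(2)*m - 8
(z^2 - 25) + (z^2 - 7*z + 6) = 2*z^2 - 7*z - 19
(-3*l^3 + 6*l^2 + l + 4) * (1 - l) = 3*l^4 - 9*l^3 + 5*l^2 - 3*l + 4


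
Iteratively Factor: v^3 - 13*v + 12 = (v - 1)*(v^2 + v - 12) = (v - 3)*(v - 1)*(v + 4)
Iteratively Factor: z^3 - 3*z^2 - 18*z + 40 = (z - 5)*(z^2 + 2*z - 8) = (z - 5)*(z - 2)*(z + 4)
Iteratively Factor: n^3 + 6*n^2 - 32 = (n + 4)*(n^2 + 2*n - 8) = (n + 4)^2*(n - 2)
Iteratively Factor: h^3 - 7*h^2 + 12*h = (h)*(h^2 - 7*h + 12) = h*(h - 4)*(h - 3)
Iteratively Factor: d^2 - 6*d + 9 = (d - 3)*(d - 3)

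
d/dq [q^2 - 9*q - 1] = 2*q - 9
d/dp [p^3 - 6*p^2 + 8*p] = 3*p^2 - 12*p + 8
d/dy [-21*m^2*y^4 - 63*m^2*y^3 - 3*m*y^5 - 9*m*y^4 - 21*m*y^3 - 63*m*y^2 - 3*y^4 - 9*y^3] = 3*y*(-28*m^2*y^2 - 63*m^2*y - 5*m*y^3 - 12*m*y^2 - 21*m*y - 42*m - 4*y^2 - 9*y)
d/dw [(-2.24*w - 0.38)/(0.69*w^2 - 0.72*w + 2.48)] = (1.5456*w^2 + 0.5244*w - 5.8288)/(0.4761*w^4 - 0.9936*w^3 + 3.9408*w^2 - 3.5712*w + 6.1504)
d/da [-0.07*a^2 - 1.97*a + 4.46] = -0.14*a - 1.97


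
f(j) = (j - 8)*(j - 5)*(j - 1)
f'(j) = (j - 8)*(j - 5) + (j - 8)*(j - 1) + (j - 5)*(j - 1)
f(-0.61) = -77.77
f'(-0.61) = 71.20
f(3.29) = 18.44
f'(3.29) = -6.65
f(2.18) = 19.37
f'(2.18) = 6.22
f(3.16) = 19.24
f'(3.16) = -5.52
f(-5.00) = -780.00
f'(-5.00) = 268.00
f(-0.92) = -101.39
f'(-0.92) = 81.30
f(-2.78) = -317.02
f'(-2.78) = 154.03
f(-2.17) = -231.15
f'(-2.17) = 127.89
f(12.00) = 308.00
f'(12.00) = 149.00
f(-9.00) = -2380.00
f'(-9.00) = 548.00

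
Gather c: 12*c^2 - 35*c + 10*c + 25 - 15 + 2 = 12*c^2 - 25*c + 12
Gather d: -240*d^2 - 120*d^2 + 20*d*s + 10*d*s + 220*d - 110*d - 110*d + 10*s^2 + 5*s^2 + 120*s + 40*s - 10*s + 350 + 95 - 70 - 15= -360*d^2 + 30*d*s + 15*s^2 + 150*s + 360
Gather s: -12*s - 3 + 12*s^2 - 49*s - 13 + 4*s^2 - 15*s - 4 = 16*s^2 - 76*s - 20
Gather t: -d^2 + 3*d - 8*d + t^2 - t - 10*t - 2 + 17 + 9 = -d^2 - 5*d + t^2 - 11*t + 24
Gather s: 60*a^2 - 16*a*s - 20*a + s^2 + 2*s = 60*a^2 - 20*a + s^2 + s*(2 - 16*a)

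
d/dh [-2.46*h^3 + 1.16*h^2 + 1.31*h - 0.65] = -7.38*h^2 + 2.32*h + 1.31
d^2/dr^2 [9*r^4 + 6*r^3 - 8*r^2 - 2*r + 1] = 108*r^2 + 36*r - 16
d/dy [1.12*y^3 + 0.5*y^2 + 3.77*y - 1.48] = 3.36*y^2 + 1.0*y + 3.77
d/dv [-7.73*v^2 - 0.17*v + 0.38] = -15.46*v - 0.17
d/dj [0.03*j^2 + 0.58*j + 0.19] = 0.06*j + 0.58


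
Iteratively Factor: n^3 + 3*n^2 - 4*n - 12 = (n - 2)*(n^2 + 5*n + 6) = (n - 2)*(n + 3)*(n + 2)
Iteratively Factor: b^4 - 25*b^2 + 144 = (b + 4)*(b^3 - 4*b^2 - 9*b + 36) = (b - 4)*(b + 4)*(b^2 - 9) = (b - 4)*(b + 3)*(b + 4)*(b - 3)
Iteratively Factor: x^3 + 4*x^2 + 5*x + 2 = (x + 1)*(x^2 + 3*x + 2) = (x + 1)^2*(x + 2)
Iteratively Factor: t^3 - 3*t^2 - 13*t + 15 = (t - 5)*(t^2 + 2*t - 3) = (t - 5)*(t - 1)*(t + 3)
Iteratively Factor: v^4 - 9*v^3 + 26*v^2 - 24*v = (v)*(v^3 - 9*v^2 + 26*v - 24) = v*(v - 2)*(v^2 - 7*v + 12) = v*(v - 4)*(v - 2)*(v - 3)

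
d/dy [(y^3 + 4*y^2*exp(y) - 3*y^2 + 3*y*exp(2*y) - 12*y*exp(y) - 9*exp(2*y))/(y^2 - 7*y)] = (4*y^4*exp(y) + y^4 + 6*y^3*exp(2*y) - 40*y^3*exp(y) - 14*y^3 - 63*y^2*exp(2*y) + 68*y^2*exp(y) + 21*y^2 + 144*y*exp(2*y) - 63*exp(2*y))/(y^2*(y^2 - 14*y + 49))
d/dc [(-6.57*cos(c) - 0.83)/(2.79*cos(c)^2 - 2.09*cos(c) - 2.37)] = (18.3303*sin(c)^2 - 4.6314*cos(c) - 32.1665)*sin(c)/(-2.79*cos(c)^2 + 2.09*cos(c) + 2.37)^2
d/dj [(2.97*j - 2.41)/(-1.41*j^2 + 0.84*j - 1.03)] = (4.1877*j^2 - 6.7962*j - 1.0347)/(1.9881*j^4 - 2.3688*j^3 + 3.6102*j^2 - 1.7304*j + 1.0609)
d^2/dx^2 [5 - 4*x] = 0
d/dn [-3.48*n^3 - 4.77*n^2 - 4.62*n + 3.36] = -10.44*n^2 - 9.54*n - 4.62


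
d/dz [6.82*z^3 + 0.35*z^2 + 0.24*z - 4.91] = 20.46*z^2 + 0.7*z + 0.24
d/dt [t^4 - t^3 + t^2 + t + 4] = 4*t^3 - 3*t^2 + 2*t + 1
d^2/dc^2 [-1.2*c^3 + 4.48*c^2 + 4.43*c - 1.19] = 8.96 - 7.2*c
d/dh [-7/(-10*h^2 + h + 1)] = 7*(1 - 20*h)/(-10*h^2 + h + 1)^2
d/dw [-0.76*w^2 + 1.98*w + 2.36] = 1.98 - 1.52*w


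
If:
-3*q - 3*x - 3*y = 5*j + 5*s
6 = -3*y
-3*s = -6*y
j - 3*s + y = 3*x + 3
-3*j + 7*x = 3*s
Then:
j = 85/2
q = -236/3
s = -4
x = 33/2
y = -2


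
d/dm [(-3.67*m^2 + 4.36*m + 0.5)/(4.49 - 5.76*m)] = (21.1392*m^2 - 32.9566*m + 22.4564)/(33.1776*m^2 - 51.7248*m + 20.1601)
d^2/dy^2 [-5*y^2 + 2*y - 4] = -10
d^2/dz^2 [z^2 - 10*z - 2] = 2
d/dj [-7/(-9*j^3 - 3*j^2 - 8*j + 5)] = 7*(-27*j^2 - 6*j - 8)/(9*j^3 + 3*j^2 + 8*j - 5)^2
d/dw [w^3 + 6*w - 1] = 3*w^2 + 6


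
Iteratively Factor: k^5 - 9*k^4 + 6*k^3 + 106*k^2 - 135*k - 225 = (k - 3)*(k^4 - 6*k^3 - 12*k^2 + 70*k + 75) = (k - 3)*(k + 1)*(k^3 - 7*k^2 - 5*k + 75) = (k - 3)*(k + 1)*(k + 3)*(k^2 - 10*k + 25) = (k - 5)*(k - 3)*(k + 1)*(k + 3)*(k - 5)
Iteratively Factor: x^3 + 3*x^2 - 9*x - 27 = (x + 3)*(x^2 - 9) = (x + 3)^2*(x - 3)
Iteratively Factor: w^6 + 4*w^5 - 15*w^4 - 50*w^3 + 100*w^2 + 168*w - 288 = (w + 4)*(w^5 - 15*w^3 + 10*w^2 + 60*w - 72) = (w + 3)*(w + 4)*(w^4 - 3*w^3 - 6*w^2 + 28*w - 24) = (w - 2)*(w + 3)*(w + 4)*(w^3 - w^2 - 8*w + 12) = (w - 2)*(w + 3)^2*(w + 4)*(w^2 - 4*w + 4) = (w - 2)^2*(w + 3)^2*(w + 4)*(w - 2)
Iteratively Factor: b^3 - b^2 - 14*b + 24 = (b - 2)*(b^2 + b - 12) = (b - 3)*(b - 2)*(b + 4)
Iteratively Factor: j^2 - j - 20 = (j + 4)*(j - 5)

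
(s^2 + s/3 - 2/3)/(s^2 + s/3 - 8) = (3*s^2 + s - 2)/(3*s^2 + s - 24)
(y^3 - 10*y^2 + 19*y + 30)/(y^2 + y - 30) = (y^2 - 5*y - 6)/(y + 6)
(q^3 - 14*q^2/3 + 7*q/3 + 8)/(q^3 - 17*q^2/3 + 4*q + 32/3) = (q - 3)/(q - 4)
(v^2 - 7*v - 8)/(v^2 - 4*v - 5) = (v - 8)/(v - 5)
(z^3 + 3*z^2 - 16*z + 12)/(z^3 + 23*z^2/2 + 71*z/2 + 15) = 2*(z^2 - 3*z + 2)/(2*z^2 + 11*z + 5)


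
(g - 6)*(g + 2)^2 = g^3 - 2*g^2 - 20*g - 24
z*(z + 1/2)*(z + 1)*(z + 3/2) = z^4 + 3*z^3 + 11*z^2/4 + 3*z/4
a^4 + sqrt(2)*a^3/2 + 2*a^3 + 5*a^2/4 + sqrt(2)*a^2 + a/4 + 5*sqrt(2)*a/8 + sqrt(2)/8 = (a + 1/2)^2*(a + 1)*(a + sqrt(2)/2)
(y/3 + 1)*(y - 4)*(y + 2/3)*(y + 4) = y^4/3 + 11*y^3/9 - 14*y^2/3 - 176*y/9 - 32/3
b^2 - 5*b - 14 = (b - 7)*(b + 2)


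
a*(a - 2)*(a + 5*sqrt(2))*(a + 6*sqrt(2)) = a^4 - 2*a^3 + 11*sqrt(2)*a^3 - 22*sqrt(2)*a^2 + 60*a^2 - 120*a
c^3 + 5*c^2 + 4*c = c*(c + 1)*(c + 4)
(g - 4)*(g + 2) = g^2 - 2*g - 8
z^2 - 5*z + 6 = (z - 3)*(z - 2)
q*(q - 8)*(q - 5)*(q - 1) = q^4 - 14*q^3 + 53*q^2 - 40*q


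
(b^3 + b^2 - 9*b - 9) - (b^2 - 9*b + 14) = b^3 - 23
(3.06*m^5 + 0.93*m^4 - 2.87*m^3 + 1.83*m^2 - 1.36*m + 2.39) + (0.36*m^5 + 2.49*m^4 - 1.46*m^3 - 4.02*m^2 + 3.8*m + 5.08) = 3.42*m^5 + 3.42*m^4 - 4.33*m^3 - 2.19*m^2 + 2.44*m + 7.47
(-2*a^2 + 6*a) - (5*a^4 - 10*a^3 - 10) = -5*a^4 + 10*a^3 - 2*a^2 + 6*a + 10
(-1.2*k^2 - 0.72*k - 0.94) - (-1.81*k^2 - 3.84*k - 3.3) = 0.61*k^2 + 3.12*k + 2.36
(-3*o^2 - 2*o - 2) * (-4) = 12*o^2 + 8*o + 8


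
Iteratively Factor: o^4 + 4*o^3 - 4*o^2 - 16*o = (o + 4)*(o^3 - 4*o) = (o - 2)*(o + 4)*(o^2 + 2*o) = o*(o - 2)*(o + 4)*(o + 2)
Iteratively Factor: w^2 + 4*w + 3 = (w + 1)*(w + 3)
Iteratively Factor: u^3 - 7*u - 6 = (u + 1)*(u^2 - u - 6) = (u - 3)*(u + 1)*(u + 2)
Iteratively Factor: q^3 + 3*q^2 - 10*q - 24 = (q + 2)*(q^2 + q - 12) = (q - 3)*(q + 2)*(q + 4)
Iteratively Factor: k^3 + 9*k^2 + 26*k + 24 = (k + 2)*(k^2 + 7*k + 12) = (k + 2)*(k + 3)*(k + 4)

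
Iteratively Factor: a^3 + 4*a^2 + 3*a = (a + 3)*(a^2 + a) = (a + 1)*(a + 3)*(a)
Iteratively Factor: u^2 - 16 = (u - 4)*(u + 4)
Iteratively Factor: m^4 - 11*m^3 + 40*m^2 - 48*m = (m - 4)*(m^3 - 7*m^2 + 12*m) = (m - 4)*(m - 3)*(m^2 - 4*m) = m*(m - 4)*(m - 3)*(m - 4)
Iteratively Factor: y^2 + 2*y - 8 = (y + 4)*(y - 2)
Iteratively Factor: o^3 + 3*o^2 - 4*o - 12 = (o + 2)*(o^2 + o - 6) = (o + 2)*(o + 3)*(o - 2)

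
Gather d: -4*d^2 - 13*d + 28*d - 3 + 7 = -4*d^2 + 15*d + 4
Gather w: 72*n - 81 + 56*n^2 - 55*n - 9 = 56*n^2 + 17*n - 90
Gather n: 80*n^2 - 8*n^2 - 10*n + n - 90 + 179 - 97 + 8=72*n^2 - 9*n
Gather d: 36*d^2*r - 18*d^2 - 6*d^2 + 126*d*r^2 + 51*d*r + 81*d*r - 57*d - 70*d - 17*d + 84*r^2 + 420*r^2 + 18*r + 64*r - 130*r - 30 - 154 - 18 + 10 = d^2*(36*r - 24) + d*(126*r^2 + 132*r - 144) + 504*r^2 - 48*r - 192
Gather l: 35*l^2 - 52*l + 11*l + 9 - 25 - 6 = 35*l^2 - 41*l - 22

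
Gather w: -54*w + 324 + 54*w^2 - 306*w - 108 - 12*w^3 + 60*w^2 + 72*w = -12*w^3 + 114*w^2 - 288*w + 216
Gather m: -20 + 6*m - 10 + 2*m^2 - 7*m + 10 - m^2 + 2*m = m^2 + m - 20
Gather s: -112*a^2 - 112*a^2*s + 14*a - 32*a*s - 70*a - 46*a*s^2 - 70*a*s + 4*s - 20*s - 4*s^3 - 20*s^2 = -112*a^2 - 56*a - 4*s^3 + s^2*(-46*a - 20) + s*(-112*a^2 - 102*a - 16)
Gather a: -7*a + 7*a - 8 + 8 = 0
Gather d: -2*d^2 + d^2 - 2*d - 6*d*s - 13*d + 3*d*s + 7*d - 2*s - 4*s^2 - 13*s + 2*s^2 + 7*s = -d^2 + d*(-3*s - 8) - 2*s^2 - 8*s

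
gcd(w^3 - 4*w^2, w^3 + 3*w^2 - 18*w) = w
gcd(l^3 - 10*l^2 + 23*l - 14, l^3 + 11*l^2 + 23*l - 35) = l - 1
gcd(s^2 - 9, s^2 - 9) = s^2 - 9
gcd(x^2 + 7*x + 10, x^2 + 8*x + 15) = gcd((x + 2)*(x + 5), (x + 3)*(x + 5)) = x + 5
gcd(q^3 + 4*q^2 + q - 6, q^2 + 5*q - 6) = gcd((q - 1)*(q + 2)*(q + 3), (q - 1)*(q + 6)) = q - 1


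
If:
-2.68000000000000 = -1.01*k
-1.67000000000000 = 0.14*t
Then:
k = 2.65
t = -11.93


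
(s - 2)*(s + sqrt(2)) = s^2 - 2*s + sqrt(2)*s - 2*sqrt(2)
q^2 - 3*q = q*(q - 3)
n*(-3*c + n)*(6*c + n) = -18*c^2*n + 3*c*n^2 + n^3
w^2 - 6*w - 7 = (w - 7)*(w + 1)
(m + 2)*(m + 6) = m^2 + 8*m + 12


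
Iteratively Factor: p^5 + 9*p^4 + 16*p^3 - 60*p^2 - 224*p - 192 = (p - 3)*(p^4 + 12*p^3 + 52*p^2 + 96*p + 64) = (p - 3)*(p + 4)*(p^3 + 8*p^2 + 20*p + 16) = (p - 3)*(p + 4)^2*(p^2 + 4*p + 4) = (p - 3)*(p + 2)*(p + 4)^2*(p + 2)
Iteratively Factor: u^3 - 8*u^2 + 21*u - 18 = (u - 2)*(u^2 - 6*u + 9) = (u - 3)*(u - 2)*(u - 3)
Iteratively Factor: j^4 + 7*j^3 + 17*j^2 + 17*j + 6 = (j + 1)*(j^3 + 6*j^2 + 11*j + 6) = (j + 1)*(j + 3)*(j^2 + 3*j + 2) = (j + 1)^2*(j + 3)*(j + 2)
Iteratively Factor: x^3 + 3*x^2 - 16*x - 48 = (x - 4)*(x^2 + 7*x + 12) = (x - 4)*(x + 3)*(x + 4)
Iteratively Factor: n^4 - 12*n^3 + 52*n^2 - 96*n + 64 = (n - 4)*(n^3 - 8*n^2 + 20*n - 16) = (n - 4)*(n - 2)*(n^2 - 6*n + 8) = (n - 4)*(n - 2)^2*(n - 4)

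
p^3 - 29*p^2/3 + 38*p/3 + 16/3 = (p - 8)*(p - 2)*(p + 1/3)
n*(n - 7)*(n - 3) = n^3 - 10*n^2 + 21*n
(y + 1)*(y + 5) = y^2 + 6*y + 5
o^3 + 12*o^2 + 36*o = o*(o + 6)^2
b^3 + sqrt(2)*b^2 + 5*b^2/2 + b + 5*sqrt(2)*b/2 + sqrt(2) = (b + 1/2)*(b + 2)*(b + sqrt(2))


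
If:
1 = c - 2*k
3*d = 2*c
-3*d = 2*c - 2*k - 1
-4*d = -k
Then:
No Solution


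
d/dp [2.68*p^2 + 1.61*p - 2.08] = 5.36*p + 1.61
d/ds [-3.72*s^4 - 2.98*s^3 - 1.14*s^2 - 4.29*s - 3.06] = -14.88*s^3 - 8.94*s^2 - 2.28*s - 4.29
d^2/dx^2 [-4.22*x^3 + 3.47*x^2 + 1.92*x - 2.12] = 6.94 - 25.32*x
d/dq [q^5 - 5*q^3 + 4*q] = 5*q^4 - 15*q^2 + 4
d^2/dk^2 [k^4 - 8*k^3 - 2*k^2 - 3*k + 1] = 12*k^2 - 48*k - 4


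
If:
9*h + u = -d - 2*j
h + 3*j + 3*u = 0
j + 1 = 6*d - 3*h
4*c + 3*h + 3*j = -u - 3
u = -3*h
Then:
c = -639/884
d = 2/13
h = -3/221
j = -8/221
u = 9/221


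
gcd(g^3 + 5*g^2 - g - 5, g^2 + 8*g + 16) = 1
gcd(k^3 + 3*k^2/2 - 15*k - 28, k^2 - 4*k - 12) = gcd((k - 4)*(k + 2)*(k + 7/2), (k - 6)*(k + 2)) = k + 2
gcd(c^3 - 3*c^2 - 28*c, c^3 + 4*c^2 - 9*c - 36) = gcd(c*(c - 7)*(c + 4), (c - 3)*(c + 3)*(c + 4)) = c + 4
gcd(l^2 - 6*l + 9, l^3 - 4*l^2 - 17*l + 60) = l - 3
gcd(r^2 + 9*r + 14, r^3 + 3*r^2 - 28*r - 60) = r + 2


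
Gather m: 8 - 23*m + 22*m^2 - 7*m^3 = -7*m^3 + 22*m^2 - 23*m + 8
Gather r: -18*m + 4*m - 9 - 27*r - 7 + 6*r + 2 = -14*m - 21*r - 14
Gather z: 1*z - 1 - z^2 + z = -z^2 + 2*z - 1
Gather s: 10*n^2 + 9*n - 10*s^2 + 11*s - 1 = 10*n^2 + 9*n - 10*s^2 + 11*s - 1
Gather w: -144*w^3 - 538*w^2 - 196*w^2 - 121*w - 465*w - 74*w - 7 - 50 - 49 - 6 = -144*w^3 - 734*w^2 - 660*w - 112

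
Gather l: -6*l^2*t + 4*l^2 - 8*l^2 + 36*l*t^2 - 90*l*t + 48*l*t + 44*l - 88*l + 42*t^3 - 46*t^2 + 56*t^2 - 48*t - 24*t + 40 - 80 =l^2*(-6*t - 4) + l*(36*t^2 - 42*t - 44) + 42*t^3 + 10*t^2 - 72*t - 40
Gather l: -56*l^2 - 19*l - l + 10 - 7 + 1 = -56*l^2 - 20*l + 4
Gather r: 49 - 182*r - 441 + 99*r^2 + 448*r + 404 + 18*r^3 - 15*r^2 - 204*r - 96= 18*r^3 + 84*r^2 + 62*r - 84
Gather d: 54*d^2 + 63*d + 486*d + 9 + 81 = 54*d^2 + 549*d + 90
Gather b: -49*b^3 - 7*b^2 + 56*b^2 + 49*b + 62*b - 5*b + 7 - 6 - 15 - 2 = -49*b^3 + 49*b^2 + 106*b - 16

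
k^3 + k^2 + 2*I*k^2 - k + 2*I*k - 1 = (k + 1)*(k + I)^2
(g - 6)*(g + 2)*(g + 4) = g^3 - 28*g - 48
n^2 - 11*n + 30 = (n - 6)*(n - 5)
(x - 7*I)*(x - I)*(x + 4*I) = x^3 - 4*I*x^2 + 25*x - 28*I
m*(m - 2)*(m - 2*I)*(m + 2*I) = m^4 - 2*m^3 + 4*m^2 - 8*m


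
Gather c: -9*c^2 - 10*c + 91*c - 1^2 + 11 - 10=-9*c^2 + 81*c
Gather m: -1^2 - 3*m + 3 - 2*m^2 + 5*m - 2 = -2*m^2 + 2*m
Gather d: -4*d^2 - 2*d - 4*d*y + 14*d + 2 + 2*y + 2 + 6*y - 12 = -4*d^2 + d*(12 - 4*y) + 8*y - 8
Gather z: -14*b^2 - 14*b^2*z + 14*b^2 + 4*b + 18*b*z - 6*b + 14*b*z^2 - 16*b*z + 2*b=14*b*z^2 + z*(-14*b^2 + 2*b)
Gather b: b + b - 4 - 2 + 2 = 2*b - 4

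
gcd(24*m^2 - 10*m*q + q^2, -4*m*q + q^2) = -4*m + q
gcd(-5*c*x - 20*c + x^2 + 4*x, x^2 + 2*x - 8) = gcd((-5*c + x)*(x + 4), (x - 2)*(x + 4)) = x + 4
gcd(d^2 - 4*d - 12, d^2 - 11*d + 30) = d - 6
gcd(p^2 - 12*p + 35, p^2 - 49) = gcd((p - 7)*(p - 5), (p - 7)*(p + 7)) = p - 7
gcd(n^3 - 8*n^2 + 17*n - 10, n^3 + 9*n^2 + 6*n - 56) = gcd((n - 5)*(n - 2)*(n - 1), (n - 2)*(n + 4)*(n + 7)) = n - 2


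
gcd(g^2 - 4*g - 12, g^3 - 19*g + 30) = 1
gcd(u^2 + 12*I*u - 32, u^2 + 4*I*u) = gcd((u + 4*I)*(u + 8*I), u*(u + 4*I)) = u + 4*I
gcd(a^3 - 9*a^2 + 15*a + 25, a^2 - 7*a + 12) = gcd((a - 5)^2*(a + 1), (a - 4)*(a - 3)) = 1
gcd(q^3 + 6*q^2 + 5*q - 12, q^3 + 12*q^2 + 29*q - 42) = q - 1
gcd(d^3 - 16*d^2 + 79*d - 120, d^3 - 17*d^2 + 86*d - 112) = d - 8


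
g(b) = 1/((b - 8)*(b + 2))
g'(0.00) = 0.02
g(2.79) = -0.04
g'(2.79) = 0.00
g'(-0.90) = 0.08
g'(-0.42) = 0.04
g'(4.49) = -0.01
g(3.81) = -0.04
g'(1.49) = 0.01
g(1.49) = -0.04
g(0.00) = -0.06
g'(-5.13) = 0.01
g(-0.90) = -0.10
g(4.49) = -0.04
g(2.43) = -0.04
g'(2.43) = 0.00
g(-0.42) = -0.08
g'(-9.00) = 0.00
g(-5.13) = 0.02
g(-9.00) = 0.01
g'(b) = -1/((b - 8)*(b + 2)^2) - 1/((b - 8)^2*(b + 2))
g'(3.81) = -0.00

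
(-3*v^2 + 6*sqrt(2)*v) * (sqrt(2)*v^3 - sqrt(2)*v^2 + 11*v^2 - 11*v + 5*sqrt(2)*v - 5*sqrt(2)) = -3*sqrt(2)*v^5 - 21*v^4 + 3*sqrt(2)*v^4 + 21*v^3 + 51*sqrt(2)*v^3 - 51*sqrt(2)*v^2 + 60*v^2 - 60*v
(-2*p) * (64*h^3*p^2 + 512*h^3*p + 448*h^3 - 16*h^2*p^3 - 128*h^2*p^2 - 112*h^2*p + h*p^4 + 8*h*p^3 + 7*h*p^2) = -128*h^3*p^3 - 1024*h^3*p^2 - 896*h^3*p + 32*h^2*p^4 + 256*h^2*p^3 + 224*h^2*p^2 - 2*h*p^5 - 16*h*p^4 - 14*h*p^3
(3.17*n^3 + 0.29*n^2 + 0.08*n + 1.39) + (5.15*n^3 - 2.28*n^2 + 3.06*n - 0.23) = 8.32*n^3 - 1.99*n^2 + 3.14*n + 1.16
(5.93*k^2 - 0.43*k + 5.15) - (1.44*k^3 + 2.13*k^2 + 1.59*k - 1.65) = -1.44*k^3 + 3.8*k^2 - 2.02*k + 6.8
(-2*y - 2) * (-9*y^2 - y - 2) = 18*y^3 + 20*y^2 + 6*y + 4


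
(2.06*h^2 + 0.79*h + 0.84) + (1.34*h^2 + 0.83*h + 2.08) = 3.4*h^2 + 1.62*h + 2.92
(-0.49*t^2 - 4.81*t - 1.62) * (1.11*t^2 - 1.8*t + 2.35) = -0.5439*t^4 - 4.4571*t^3 + 5.7083*t^2 - 8.3875*t - 3.807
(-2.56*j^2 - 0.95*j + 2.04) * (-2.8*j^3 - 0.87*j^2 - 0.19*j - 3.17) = 7.168*j^5 + 4.8872*j^4 - 4.3991*j^3 + 6.5209*j^2 + 2.6239*j - 6.4668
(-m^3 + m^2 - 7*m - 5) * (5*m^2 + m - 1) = -5*m^5 + 4*m^4 - 33*m^3 - 33*m^2 + 2*m + 5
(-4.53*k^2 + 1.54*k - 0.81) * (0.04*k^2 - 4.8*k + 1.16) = -0.1812*k^4 + 21.8056*k^3 - 12.6792*k^2 + 5.6744*k - 0.9396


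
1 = 1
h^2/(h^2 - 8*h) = h/(h - 8)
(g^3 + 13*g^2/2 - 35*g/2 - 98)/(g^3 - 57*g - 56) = (g^2 - g/2 - 14)/(g^2 - 7*g - 8)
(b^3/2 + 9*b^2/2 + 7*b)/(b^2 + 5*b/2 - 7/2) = b*(b^2 + 9*b + 14)/(2*b^2 + 5*b - 7)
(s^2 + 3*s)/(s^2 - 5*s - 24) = s/(s - 8)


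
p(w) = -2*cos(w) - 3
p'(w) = 2*sin(w)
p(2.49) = -1.41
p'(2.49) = 1.21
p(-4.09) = -1.83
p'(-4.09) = 1.62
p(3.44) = -1.09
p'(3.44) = -0.59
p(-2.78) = -1.13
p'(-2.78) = -0.71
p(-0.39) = -4.85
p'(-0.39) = -0.76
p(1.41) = -3.32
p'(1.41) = 1.97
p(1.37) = -3.40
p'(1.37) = 1.96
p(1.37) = -3.40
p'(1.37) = 1.96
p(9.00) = -1.18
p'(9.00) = 0.82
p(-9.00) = -1.18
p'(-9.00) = -0.82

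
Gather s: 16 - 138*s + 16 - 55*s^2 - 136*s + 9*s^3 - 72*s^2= 9*s^3 - 127*s^2 - 274*s + 32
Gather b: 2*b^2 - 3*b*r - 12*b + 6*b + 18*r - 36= 2*b^2 + b*(-3*r - 6) + 18*r - 36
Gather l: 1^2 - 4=-3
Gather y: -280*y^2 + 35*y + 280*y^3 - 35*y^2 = 280*y^3 - 315*y^2 + 35*y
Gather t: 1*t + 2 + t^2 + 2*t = t^2 + 3*t + 2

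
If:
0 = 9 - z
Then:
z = 9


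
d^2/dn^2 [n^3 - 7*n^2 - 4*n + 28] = 6*n - 14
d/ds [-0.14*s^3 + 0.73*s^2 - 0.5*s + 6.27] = -0.42*s^2 + 1.46*s - 0.5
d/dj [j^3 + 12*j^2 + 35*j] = 3*j^2 + 24*j + 35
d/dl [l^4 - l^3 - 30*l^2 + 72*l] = 4*l^3 - 3*l^2 - 60*l + 72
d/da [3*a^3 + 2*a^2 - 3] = a*(9*a + 4)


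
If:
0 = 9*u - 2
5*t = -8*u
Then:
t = -16/45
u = 2/9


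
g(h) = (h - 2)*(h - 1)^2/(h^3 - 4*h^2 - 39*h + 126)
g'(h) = (h - 2)*(h - 1)^2*(-3*h^2 + 8*h + 39)/(h^3 - 4*h^2 - 39*h + 126)^2 + (h - 2)*(2*h - 2)/(h^3 - 4*h^2 - 39*h + 126) + (h - 1)^2/(h^3 - 4*h^2 - 39*h + 126) = 8*(-11*h^3 + 70*h^2 - 128*h + 69)/(h^6 - 8*h^5 - 62*h^4 + 564*h^3 + 513*h^2 - 9828*h + 15876)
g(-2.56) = -0.32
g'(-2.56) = 0.25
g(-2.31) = -0.26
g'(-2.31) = 0.21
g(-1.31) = -0.11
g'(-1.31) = 0.11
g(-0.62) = -0.05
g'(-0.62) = 0.06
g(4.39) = -0.73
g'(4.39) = -0.42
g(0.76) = -0.00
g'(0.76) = 0.01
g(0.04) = -0.01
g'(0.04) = 0.03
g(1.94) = -0.00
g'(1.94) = 0.02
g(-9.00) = 1.91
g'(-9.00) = 0.36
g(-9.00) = 1.91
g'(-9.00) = 0.36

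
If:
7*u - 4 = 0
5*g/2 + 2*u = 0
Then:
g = -16/35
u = 4/7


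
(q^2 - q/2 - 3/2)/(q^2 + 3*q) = (2*q^2 - q - 3)/(2*q*(q + 3))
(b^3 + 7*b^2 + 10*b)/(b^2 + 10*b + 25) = b*(b + 2)/(b + 5)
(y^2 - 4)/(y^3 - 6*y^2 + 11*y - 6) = (y + 2)/(y^2 - 4*y + 3)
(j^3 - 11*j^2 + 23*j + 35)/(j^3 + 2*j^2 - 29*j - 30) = (j - 7)/(j + 6)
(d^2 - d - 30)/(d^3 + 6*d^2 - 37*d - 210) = 1/(d + 7)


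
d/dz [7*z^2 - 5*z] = 14*z - 5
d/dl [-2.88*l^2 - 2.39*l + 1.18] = -5.76*l - 2.39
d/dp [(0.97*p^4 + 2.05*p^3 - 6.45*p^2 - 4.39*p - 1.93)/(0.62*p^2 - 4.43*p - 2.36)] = (1.2028*p^5 - 11.6203*p^4 - 27.3198*p^3 + 16.7813*p^2 + 32.8372*p + 1.8105)/(0.3844*p^4 - 5.4932*p^3 + 16.6985*p^2 + 20.9096*p + 5.5696)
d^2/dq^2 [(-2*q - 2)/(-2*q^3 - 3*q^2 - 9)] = 12*(12*q^2*(q + 1)^3 - (2*q^2 + 2*q + (q + 1)*(2*q + 1))*(2*q^3 + 3*q^2 + 9))/(2*q^3 + 3*q^2 + 9)^3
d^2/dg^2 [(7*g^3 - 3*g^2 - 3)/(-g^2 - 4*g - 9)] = 2*(-61*g^3 - 828*g^2 - 1665*g + 264)/(g^6 + 12*g^5 + 75*g^4 + 280*g^3 + 675*g^2 + 972*g + 729)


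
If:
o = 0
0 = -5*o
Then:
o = 0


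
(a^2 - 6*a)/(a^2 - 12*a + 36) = a/(a - 6)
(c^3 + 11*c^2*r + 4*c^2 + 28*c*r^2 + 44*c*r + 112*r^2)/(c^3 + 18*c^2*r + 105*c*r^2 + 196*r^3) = (c + 4)/(c + 7*r)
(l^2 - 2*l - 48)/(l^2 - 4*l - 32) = (l + 6)/(l + 4)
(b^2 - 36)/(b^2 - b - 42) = (b - 6)/(b - 7)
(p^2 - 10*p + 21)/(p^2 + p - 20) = (p^2 - 10*p + 21)/(p^2 + p - 20)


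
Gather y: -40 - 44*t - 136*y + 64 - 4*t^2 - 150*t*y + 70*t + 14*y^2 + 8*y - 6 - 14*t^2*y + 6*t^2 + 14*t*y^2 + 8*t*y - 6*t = 2*t^2 + 20*t + y^2*(14*t + 14) + y*(-14*t^2 - 142*t - 128) + 18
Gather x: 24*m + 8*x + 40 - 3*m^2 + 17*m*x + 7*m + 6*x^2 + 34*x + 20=-3*m^2 + 31*m + 6*x^2 + x*(17*m + 42) + 60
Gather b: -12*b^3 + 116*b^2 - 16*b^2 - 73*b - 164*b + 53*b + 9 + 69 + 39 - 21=-12*b^3 + 100*b^2 - 184*b + 96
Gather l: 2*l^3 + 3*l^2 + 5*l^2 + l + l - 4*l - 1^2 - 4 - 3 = 2*l^3 + 8*l^2 - 2*l - 8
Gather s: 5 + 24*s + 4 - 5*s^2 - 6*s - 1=-5*s^2 + 18*s + 8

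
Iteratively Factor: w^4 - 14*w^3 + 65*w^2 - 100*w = (w - 5)*(w^3 - 9*w^2 + 20*w) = (w - 5)*(w - 4)*(w^2 - 5*w) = (w - 5)^2*(w - 4)*(w)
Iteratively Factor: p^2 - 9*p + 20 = (p - 5)*(p - 4)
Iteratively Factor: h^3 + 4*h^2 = (h)*(h^2 + 4*h) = h*(h + 4)*(h)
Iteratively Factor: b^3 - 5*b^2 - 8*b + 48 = (b - 4)*(b^2 - b - 12) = (b - 4)*(b + 3)*(b - 4)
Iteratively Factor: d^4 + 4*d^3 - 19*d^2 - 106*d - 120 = (d + 2)*(d^3 + 2*d^2 - 23*d - 60) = (d - 5)*(d + 2)*(d^2 + 7*d + 12) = (d - 5)*(d + 2)*(d + 3)*(d + 4)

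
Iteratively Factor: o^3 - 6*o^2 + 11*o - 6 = (o - 3)*(o^2 - 3*o + 2) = (o - 3)*(o - 1)*(o - 2)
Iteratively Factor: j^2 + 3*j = (j)*(j + 3)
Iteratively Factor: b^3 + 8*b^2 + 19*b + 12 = (b + 1)*(b^2 + 7*b + 12) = (b + 1)*(b + 4)*(b + 3)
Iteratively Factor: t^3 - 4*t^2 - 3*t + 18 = (t - 3)*(t^2 - t - 6) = (t - 3)*(t + 2)*(t - 3)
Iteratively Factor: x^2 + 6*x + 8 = (x + 2)*(x + 4)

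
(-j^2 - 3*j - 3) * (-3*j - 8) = 3*j^3 + 17*j^2 + 33*j + 24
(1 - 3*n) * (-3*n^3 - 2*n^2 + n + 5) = 9*n^4 + 3*n^3 - 5*n^2 - 14*n + 5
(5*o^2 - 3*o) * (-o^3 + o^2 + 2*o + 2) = -5*o^5 + 8*o^4 + 7*o^3 + 4*o^2 - 6*o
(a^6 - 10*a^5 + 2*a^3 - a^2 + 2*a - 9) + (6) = a^6 - 10*a^5 + 2*a^3 - a^2 + 2*a - 3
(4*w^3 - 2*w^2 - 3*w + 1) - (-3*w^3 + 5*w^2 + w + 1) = 7*w^3 - 7*w^2 - 4*w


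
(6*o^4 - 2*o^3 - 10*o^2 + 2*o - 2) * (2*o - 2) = 12*o^5 - 16*o^4 - 16*o^3 + 24*o^2 - 8*o + 4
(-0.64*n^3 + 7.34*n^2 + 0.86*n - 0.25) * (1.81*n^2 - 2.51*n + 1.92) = -1.1584*n^5 + 14.8918*n^4 - 18.0956*n^3 + 11.4817*n^2 + 2.2787*n - 0.48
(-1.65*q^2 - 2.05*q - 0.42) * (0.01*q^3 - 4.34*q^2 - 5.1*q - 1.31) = -0.0165*q^5 + 7.1405*q^4 + 17.3078*q^3 + 14.4393*q^2 + 4.8275*q + 0.5502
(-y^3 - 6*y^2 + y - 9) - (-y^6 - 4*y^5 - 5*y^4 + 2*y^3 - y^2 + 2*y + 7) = y^6 + 4*y^5 + 5*y^4 - 3*y^3 - 5*y^2 - y - 16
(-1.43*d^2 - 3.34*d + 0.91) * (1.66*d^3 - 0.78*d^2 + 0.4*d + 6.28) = -2.3738*d^5 - 4.429*d^4 + 3.5438*d^3 - 11.0262*d^2 - 20.6112*d + 5.7148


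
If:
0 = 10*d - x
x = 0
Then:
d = 0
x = 0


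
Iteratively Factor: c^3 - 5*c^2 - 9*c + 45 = (c - 5)*(c^2 - 9) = (c - 5)*(c + 3)*(c - 3)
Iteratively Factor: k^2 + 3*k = (k)*(k + 3)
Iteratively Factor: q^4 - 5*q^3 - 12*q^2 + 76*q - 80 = (q - 5)*(q^3 - 12*q + 16) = (q - 5)*(q - 2)*(q^2 + 2*q - 8) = (q - 5)*(q - 2)^2*(q + 4)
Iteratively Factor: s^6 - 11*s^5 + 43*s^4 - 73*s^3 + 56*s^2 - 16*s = (s - 1)*(s^5 - 10*s^4 + 33*s^3 - 40*s^2 + 16*s) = s*(s - 1)*(s^4 - 10*s^3 + 33*s^2 - 40*s + 16) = s*(s - 4)*(s - 1)*(s^3 - 6*s^2 + 9*s - 4) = s*(s - 4)*(s - 1)^2*(s^2 - 5*s + 4) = s*(s - 4)^2*(s - 1)^2*(s - 1)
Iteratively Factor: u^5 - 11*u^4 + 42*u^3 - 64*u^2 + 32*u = (u - 2)*(u^4 - 9*u^3 + 24*u^2 - 16*u) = u*(u - 2)*(u^3 - 9*u^2 + 24*u - 16) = u*(u - 4)*(u - 2)*(u^2 - 5*u + 4) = u*(u - 4)^2*(u - 2)*(u - 1)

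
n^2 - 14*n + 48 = (n - 8)*(n - 6)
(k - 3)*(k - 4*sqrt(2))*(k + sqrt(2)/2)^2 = k^4 - 3*sqrt(2)*k^3 - 3*k^3 - 15*k^2/2 + 9*sqrt(2)*k^2 - 2*sqrt(2)*k + 45*k/2 + 6*sqrt(2)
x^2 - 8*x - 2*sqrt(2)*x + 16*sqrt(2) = (x - 8)*(x - 2*sqrt(2))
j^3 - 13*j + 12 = (j - 3)*(j - 1)*(j + 4)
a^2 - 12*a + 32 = (a - 8)*(a - 4)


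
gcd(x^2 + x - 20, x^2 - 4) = 1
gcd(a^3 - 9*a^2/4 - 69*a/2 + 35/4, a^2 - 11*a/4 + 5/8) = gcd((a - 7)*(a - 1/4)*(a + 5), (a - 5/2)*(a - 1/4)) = a - 1/4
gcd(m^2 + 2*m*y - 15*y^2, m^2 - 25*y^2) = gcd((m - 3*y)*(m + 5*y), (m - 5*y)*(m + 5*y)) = m + 5*y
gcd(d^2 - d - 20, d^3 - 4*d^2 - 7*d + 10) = d - 5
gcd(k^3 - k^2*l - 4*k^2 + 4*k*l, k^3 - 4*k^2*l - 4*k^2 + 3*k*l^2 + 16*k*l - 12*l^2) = k^2 - k*l - 4*k + 4*l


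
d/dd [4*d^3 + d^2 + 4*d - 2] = 12*d^2 + 2*d + 4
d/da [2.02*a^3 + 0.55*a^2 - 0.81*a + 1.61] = 6.06*a^2 + 1.1*a - 0.81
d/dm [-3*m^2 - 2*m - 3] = -6*m - 2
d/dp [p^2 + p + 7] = 2*p + 1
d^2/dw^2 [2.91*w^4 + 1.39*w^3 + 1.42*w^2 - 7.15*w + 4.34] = 34.92*w^2 + 8.34*w + 2.84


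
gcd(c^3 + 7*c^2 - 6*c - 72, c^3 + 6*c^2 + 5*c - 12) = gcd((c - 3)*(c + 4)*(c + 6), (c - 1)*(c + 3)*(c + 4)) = c + 4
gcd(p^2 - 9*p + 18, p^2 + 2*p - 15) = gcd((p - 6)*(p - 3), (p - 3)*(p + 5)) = p - 3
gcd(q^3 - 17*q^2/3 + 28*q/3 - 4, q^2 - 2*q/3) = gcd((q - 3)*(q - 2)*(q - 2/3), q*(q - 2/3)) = q - 2/3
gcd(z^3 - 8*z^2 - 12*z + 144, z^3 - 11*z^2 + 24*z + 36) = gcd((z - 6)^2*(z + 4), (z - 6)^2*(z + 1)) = z^2 - 12*z + 36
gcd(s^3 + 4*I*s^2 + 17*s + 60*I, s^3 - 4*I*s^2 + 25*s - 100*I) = s^2 + I*s + 20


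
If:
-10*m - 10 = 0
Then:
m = -1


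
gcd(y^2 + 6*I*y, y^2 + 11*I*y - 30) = y + 6*I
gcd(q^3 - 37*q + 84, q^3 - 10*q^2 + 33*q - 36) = q^2 - 7*q + 12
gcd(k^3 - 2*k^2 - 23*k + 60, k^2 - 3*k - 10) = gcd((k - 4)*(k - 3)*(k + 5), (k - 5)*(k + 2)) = 1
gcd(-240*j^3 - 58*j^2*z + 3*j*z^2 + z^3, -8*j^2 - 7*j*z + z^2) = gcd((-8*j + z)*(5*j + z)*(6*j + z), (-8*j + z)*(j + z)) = -8*j + z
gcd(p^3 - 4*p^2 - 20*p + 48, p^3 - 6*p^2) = p - 6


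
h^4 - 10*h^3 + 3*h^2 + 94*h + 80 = (h - 8)*(h - 5)*(h + 1)*(h + 2)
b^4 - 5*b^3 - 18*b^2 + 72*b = b*(b - 6)*(b - 3)*(b + 4)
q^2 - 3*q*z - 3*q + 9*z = (q - 3)*(q - 3*z)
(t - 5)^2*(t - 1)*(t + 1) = t^4 - 10*t^3 + 24*t^2 + 10*t - 25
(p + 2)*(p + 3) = p^2 + 5*p + 6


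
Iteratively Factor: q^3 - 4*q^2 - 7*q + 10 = (q + 2)*(q^2 - 6*q + 5) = (q - 1)*(q + 2)*(q - 5)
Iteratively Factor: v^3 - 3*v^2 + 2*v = (v - 1)*(v^2 - 2*v) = (v - 2)*(v - 1)*(v)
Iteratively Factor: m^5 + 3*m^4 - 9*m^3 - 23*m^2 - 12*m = (m - 3)*(m^4 + 6*m^3 + 9*m^2 + 4*m) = (m - 3)*(m + 1)*(m^3 + 5*m^2 + 4*m) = m*(m - 3)*(m + 1)*(m^2 + 5*m + 4) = m*(m - 3)*(m + 1)*(m + 4)*(m + 1)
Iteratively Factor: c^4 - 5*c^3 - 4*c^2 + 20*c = (c + 2)*(c^3 - 7*c^2 + 10*c) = (c - 5)*(c + 2)*(c^2 - 2*c) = (c - 5)*(c - 2)*(c + 2)*(c)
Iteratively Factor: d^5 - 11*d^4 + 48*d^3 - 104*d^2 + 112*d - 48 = (d - 2)*(d^4 - 9*d^3 + 30*d^2 - 44*d + 24) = (d - 2)^2*(d^3 - 7*d^2 + 16*d - 12) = (d - 2)^3*(d^2 - 5*d + 6) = (d - 3)*(d - 2)^3*(d - 2)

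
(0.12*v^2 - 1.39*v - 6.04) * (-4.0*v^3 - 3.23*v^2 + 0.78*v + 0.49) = -0.48*v^5 + 5.1724*v^4 + 28.7433*v^3 + 18.4838*v^2 - 5.3923*v - 2.9596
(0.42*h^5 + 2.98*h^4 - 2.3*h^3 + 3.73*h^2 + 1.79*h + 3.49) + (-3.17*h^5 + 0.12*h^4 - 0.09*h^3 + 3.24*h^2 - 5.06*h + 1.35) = -2.75*h^5 + 3.1*h^4 - 2.39*h^3 + 6.97*h^2 - 3.27*h + 4.84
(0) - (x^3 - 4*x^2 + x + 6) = -x^3 + 4*x^2 - x - 6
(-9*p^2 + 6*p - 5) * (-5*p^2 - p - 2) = 45*p^4 - 21*p^3 + 37*p^2 - 7*p + 10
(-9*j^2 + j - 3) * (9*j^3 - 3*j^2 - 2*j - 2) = -81*j^5 + 36*j^4 - 12*j^3 + 25*j^2 + 4*j + 6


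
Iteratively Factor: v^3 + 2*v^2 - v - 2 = (v + 2)*(v^2 - 1) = (v - 1)*(v + 2)*(v + 1)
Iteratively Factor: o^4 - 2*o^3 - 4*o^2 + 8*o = (o - 2)*(o^3 - 4*o) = o*(o - 2)*(o^2 - 4) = o*(o - 2)^2*(o + 2)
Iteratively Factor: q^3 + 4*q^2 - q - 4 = (q - 1)*(q^2 + 5*q + 4) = (q - 1)*(q + 1)*(q + 4)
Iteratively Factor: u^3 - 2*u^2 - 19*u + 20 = (u - 5)*(u^2 + 3*u - 4) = (u - 5)*(u - 1)*(u + 4)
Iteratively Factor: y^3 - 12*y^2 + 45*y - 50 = (y - 2)*(y^2 - 10*y + 25) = (y - 5)*(y - 2)*(y - 5)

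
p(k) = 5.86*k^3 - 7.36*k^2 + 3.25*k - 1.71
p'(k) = 17.58*k^2 - 14.72*k + 3.25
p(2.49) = 51.22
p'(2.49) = 75.59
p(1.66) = 10.21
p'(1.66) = 27.26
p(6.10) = 1074.36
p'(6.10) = 567.61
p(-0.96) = -16.80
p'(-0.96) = 33.58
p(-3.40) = -328.16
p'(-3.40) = 256.52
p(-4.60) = -742.79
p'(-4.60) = 442.95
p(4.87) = 516.40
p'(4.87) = 348.51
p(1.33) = 3.38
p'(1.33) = 14.77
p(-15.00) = -21483.96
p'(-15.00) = 4179.55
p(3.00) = 100.02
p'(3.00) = 117.31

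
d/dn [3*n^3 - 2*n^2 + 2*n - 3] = 9*n^2 - 4*n + 2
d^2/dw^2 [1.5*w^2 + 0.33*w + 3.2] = 3.00000000000000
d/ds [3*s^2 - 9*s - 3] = 6*s - 9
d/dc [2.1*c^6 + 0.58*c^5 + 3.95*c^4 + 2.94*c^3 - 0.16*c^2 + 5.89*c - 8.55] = 12.6*c^5 + 2.9*c^4 + 15.8*c^3 + 8.82*c^2 - 0.32*c + 5.89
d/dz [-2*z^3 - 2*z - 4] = -6*z^2 - 2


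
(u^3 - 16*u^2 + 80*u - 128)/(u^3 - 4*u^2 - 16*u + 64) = (u - 8)/(u + 4)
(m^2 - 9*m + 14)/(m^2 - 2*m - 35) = (m - 2)/(m + 5)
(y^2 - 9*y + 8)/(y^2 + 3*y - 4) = (y - 8)/(y + 4)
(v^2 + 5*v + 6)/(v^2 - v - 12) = (v + 2)/(v - 4)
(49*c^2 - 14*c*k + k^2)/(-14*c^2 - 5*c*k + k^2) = (-7*c + k)/(2*c + k)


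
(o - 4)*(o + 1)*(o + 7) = o^3 + 4*o^2 - 25*o - 28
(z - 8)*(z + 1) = z^2 - 7*z - 8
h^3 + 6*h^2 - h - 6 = (h - 1)*(h + 1)*(h + 6)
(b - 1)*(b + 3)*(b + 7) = b^3 + 9*b^2 + 11*b - 21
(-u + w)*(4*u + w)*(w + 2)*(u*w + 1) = -4*u^3*w^2 - 8*u^3*w + 3*u^2*w^3 + 6*u^2*w^2 - 4*u^2*w - 8*u^2 + u*w^4 + 2*u*w^3 + 3*u*w^2 + 6*u*w + w^3 + 2*w^2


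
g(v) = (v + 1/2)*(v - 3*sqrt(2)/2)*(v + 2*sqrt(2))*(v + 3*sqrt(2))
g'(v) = (v + 1/2)*(v - 3*sqrt(2)/2)*(v + 2*sqrt(2)) + (v + 1/2)*(v - 3*sqrt(2)/2)*(v + 3*sqrt(2)) + (v + 1/2)*(v + 2*sqrt(2))*(v + 3*sqrt(2)) + (v - 3*sqrt(2)/2)*(v + 2*sqrt(2))*(v + 3*sqrt(2)) = 4*v^3 + 3*v^2/2 + 21*sqrt(2)*v^2/2 - 6*v + 7*sqrt(2)*v/2 - 18*sqrt(2) - 3/2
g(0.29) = -20.45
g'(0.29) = -25.79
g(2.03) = -7.04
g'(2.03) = 71.75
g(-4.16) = -2.53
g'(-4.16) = -27.62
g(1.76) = -22.49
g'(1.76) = 43.65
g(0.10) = -15.42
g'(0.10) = -26.89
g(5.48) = 1622.46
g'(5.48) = 1116.53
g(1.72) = -24.16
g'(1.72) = 39.96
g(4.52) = 775.36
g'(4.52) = 671.70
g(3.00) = 129.82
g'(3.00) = 225.04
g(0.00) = -12.73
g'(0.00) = -26.96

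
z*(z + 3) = z^2 + 3*z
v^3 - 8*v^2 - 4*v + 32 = (v - 8)*(v - 2)*(v + 2)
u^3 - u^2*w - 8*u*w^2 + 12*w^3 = (u - 2*w)^2*(u + 3*w)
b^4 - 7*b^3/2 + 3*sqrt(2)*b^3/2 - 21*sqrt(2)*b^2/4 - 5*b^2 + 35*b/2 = b*(b - 7/2)*(b - sqrt(2))*(b + 5*sqrt(2)/2)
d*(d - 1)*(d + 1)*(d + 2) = d^4 + 2*d^3 - d^2 - 2*d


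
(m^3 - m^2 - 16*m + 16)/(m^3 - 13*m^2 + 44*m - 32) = (m + 4)/(m - 8)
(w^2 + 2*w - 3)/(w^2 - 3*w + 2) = (w + 3)/(w - 2)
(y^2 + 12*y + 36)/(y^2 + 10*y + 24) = (y + 6)/(y + 4)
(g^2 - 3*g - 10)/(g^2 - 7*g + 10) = (g + 2)/(g - 2)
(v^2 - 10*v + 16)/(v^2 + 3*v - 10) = (v - 8)/(v + 5)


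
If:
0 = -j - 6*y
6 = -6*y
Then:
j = 6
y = -1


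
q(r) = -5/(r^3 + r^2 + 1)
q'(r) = -5*(-3*r^2 - 2*r)/(r^3 + r^2 + 1)^2 = 5*r*(3*r + 2)/(r^3 + r^2 + 1)^2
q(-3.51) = 0.17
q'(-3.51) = 0.17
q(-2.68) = 0.45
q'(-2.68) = 0.66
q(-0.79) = -4.42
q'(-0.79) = 1.14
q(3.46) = -0.09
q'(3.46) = 0.07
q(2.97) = -0.14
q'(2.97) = 0.12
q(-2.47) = 0.63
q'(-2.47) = 1.05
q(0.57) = -3.31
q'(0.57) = 4.64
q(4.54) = -0.04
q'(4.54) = 0.03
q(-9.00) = 0.01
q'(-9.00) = 0.00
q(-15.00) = 0.00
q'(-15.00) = 0.00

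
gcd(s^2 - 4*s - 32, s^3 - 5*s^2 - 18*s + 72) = s + 4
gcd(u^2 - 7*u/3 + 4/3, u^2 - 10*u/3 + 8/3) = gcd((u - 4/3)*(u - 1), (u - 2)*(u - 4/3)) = u - 4/3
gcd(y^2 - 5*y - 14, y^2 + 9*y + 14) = y + 2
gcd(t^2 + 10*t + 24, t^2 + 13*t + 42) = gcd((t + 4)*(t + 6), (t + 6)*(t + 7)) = t + 6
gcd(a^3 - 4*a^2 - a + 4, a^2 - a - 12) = a - 4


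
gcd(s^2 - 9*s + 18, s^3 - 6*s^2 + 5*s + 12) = s - 3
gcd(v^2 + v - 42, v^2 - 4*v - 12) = v - 6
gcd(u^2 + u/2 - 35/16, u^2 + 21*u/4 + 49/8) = u + 7/4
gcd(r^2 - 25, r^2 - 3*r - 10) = r - 5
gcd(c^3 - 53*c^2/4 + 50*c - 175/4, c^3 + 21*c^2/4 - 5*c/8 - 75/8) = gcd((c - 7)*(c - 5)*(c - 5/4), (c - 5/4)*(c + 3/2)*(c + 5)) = c - 5/4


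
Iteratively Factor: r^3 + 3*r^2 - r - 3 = (r + 3)*(r^2 - 1) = (r - 1)*(r + 3)*(r + 1)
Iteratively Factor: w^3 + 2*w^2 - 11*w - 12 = (w - 3)*(w^2 + 5*w + 4) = (w - 3)*(w + 4)*(w + 1)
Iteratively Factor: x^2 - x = (x - 1)*(x)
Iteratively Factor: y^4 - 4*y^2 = (y)*(y^3 - 4*y) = y*(y - 2)*(y^2 + 2*y) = y*(y - 2)*(y + 2)*(y)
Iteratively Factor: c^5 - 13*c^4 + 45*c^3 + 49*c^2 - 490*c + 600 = (c + 3)*(c^4 - 16*c^3 + 93*c^2 - 230*c + 200) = (c - 2)*(c + 3)*(c^3 - 14*c^2 + 65*c - 100) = (c - 5)*(c - 2)*(c + 3)*(c^2 - 9*c + 20) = (c - 5)^2*(c - 2)*(c + 3)*(c - 4)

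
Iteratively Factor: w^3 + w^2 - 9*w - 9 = (w - 3)*(w^2 + 4*w + 3) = (w - 3)*(w + 1)*(w + 3)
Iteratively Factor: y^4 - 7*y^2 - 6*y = (y + 2)*(y^3 - 2*y^2 - 3*y) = (y - 3)*(y + 2)*(y^2 + y) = y*(y - 3)*(y + 2)*(y + 1)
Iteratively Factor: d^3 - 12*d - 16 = (d - 4)*(d^2 + 4*d + 4) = (d - 4)*(d + 2)*(d + 2)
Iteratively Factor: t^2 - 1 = (t + 1)*(t - 1)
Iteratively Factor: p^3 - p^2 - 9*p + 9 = (p - 1)*(p^2 - 9) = (p - 3)*(p - 1)*(p + 3)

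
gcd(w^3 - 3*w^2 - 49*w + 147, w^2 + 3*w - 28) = w + 7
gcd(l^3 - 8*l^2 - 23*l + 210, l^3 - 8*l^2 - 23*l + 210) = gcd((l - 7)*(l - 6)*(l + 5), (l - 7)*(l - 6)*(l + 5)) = l^3 - 8*l^2 - 23*l + 210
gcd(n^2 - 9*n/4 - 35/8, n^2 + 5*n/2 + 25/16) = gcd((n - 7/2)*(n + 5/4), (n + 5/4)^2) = n + 5/4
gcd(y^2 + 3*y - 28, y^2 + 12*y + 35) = y + 7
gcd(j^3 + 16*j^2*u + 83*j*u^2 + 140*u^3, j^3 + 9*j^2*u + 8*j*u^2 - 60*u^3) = j + 5*u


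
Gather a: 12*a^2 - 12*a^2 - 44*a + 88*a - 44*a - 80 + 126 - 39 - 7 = 0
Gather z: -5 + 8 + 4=7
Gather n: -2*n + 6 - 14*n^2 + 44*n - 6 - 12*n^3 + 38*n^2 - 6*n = -12*n^3 + 24*n^2 + 36*n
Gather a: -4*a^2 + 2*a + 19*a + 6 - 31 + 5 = -4*a^2 + 21*a - 20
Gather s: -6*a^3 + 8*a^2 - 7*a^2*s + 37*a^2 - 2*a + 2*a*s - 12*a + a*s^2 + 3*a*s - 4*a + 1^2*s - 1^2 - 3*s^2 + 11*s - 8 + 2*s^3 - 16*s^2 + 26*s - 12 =-6*a^3 + 45*a^2 - 18*a + 2*s^3 + s^2*(a - 19) + s*(-7*a^2 + 5*a + 38) - 21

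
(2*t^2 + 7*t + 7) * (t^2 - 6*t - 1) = 2*t^4 - 5*t^3 - 37*t^2 - 49*t - 7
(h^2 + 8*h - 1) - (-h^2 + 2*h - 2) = 2*h^2 + 6*h + 1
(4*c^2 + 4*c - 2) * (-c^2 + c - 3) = -4*c^4 - 6*c^2 - 14*c + 6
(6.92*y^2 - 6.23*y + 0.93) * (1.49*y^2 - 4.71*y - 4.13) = 10.3108*y^4 - 41.8759*y^3 + 2.1494*y^2 + 21.3496*y - 3.8409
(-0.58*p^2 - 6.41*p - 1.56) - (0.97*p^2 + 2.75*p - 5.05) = -1.55*p^2 - 9.16*p + 3.49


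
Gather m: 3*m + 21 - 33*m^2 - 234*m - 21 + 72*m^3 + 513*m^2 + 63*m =72*m^3 + 480*m^2 - 168*m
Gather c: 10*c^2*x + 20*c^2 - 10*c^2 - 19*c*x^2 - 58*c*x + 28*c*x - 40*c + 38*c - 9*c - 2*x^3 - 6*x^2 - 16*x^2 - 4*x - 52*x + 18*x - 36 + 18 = c^2*(10*x + 10) + c*(-19*x^2 - 30*x - 11) - 2*x^3 - 22*x^2 - 38*x - 18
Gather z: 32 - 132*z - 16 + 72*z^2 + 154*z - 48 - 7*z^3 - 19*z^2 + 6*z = -7*z^3 + 53*z^2 + 28*z - 32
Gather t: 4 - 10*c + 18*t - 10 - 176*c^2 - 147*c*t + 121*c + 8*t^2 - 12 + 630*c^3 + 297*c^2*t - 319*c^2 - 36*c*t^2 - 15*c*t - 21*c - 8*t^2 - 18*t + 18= 630*c^3 - 495*c^2 - 36*c*t^2 + 90*c + t*(297*c^2 - 162*c)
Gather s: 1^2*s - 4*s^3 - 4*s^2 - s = -4*s^3 - 4*s^2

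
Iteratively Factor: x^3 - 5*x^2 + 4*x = (x)*(x^2 - 5*x + 4) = x*(x - 4)*(x - 1)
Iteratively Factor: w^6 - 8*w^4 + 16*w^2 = (w - 2)*(w^5 + 2*w^4 - 4*w^3 - 8*w^2) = (w - 2)^2*(w^4 + 4*w^3 + 4*w^2) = (w - 2)^2*(w + 2)*(w^3 + 2*w^2) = w*(w - 2)^2*(w + 2)*(w^2 + 2*w) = w^2*(w - 2)^2*(w + 2)*(w + 2)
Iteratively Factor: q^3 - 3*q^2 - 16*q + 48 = (q - 3)*(q^2 - 16) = (q - 4)*(q - 3)*(q + 4)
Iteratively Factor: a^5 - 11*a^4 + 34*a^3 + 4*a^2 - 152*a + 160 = (a - 2)*(a^4 - 9*a^3 + 16*a^2 + 36*a - 80) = (a - 2)^2*(a^3 - 7*a^2 + 2*a + 40) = (a - 5)*(a - 2)^2*(a^2 - 2*a - 8) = (a - 5)*(a - 4)*(a - 2)^2*(a + 2)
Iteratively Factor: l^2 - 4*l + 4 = (l - 2)*(l - 2)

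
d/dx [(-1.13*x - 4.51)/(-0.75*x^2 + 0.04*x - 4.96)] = (-0.8475*x^2 - 6.765*x + 5.7852)/(0.5625*x^4 - 0.06*x^3 + 7.4416*x^2 - 0.3968*x + 24.6016)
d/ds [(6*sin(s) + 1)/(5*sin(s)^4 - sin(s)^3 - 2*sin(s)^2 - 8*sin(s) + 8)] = (-90*sin(s)^4 - 8*sin(s)^3 + 15*sin(s)^2 + 4*sin(s) + 56)*cos(s)/(-5*sin(s)^4 + sin(s)^3 + 2*sin(s)^2 + 8*sin(s) - 8)^2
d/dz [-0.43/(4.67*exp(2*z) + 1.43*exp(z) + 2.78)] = (4.0162*exp(z) + 0.6149)*exp(z)/(4.67*exp(2*z) + 1.43*exp(z) + 2.78)^2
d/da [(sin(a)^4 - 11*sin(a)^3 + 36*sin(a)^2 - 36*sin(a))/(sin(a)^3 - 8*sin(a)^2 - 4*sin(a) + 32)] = (sin(a)^4 - 12*sin(a)^3 - 12*sin(a)^2 + 288*sin(a) - 288)*cos(a)/((sin(a) - 8)^2*(sin(a) + 2)^2)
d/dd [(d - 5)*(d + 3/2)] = 2*d - 7/2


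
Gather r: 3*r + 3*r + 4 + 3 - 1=6*r + 6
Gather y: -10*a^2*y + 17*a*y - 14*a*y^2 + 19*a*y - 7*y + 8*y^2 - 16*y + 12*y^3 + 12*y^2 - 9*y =12*y^3 + y^2*(20 - 14*a) + y*(-10*a^2 + 36*a - 32)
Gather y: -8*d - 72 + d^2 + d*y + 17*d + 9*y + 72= d^2 + 9*d + y*(d + 9)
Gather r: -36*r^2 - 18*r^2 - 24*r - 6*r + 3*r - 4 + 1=-54*r^2 - 27*r - 3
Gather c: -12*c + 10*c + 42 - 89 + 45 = -2*c - 2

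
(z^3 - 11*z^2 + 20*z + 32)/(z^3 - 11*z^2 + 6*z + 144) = (z^2 - 3*z - 4)/(z^2 - 3*z - 18)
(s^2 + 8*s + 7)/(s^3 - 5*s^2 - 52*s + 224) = (s + 1)/(s^2 - 12*s + 32)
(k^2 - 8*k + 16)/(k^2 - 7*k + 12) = (k - 4)/(k - 3)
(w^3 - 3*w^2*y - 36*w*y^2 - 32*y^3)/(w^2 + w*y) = w - 4*y - 32*y^2/w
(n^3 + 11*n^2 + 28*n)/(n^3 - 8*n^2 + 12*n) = (n^2 + 11*n + 28)/(n^2 - 8*n + 12)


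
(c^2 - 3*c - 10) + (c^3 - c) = c^3 + c^2 - 4*c - 10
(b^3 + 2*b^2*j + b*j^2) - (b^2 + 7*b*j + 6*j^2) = b^3 + 2*b^2*j - b^2 + b*j^2 - 7*b*j - 6*j^2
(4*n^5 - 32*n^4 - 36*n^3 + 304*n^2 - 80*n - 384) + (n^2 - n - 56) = 4*n^5 - 32*n^4 - 36*n^3 + 305*n^2 - 81*n - 440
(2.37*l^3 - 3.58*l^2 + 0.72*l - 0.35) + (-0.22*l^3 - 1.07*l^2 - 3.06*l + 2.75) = 2.15*l^3 - 4.65*l^2 - 2.34*l + 2.4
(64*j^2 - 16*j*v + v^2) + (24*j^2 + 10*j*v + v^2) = 88*j^2 - 6*j*v + 2*v^2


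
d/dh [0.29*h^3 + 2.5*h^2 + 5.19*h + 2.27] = 0.87*h^2 + 5.0*h + 5.19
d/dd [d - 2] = 1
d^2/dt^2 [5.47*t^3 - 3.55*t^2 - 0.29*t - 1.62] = 32.82*t - 7.1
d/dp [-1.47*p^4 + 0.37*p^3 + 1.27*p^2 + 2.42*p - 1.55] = -5.88*p^3 + 1.11*p^2 + 2.54*p + 2.42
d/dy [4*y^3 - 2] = 12*y^2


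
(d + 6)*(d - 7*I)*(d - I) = d^3 + 6*d^2 - 8*I*d^2 - 7*d - 48*I*d - 42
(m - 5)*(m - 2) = m^2 - 7*m + 10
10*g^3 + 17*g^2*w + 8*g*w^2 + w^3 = (g + w)*(2*g + w)*(5*g + w)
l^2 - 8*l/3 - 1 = (l - 3)*(l + 1/3)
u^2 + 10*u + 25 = (u + 5)^2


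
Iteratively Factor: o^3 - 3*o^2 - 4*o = (o)*(o^2 - 3*o - 4) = o*(o - 4)*(o + 1)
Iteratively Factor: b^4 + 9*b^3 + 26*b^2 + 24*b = (b + 3)*(b^3 + 6*b^2 + 8*b) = (b + 2)*(b + 3)*(b^2 + 4*b) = (b + 2)*(b + 3)*(b + 4)*(b)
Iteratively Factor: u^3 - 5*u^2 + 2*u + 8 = (u - 4)*(u^2 - u - 2) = (u - 4)*(u - 2)*(u + 1)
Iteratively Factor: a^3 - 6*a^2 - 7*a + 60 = (a - 5)*(a^2 - a - 12) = (a - 5)*(a + 3)*(a - 4)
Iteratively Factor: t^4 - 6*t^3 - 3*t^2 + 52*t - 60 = (t - 2)*(t^3 - 4*t^2 - 11*t + 30) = (t - 2)^2*(t^2 - 2*t - 15) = (t - 5)*(t - 2)^2*(t + 3)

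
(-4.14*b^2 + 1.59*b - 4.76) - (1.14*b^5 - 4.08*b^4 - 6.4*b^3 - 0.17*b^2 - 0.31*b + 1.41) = -1.14*b^5 + 4.08*b^4 + 6.4*b^3 - 3.97*b^2 + 1.9*b - 6.17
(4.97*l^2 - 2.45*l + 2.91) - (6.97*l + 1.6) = 4.97*l^2 - 9.42*l + 1.31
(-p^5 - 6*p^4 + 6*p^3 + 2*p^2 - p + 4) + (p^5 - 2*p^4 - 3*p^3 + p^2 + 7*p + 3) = -8*p^4 + 3*p^3 + 3*p^2 + 6*p + 7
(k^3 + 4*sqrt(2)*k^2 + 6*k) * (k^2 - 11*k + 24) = k^5 - 11*k^4 + 4*sqrt(2)*k^4 - 44*sqrt(2)*k^3 + 30*k^3 - 66*k^2 + 96*sqrt(2)*k^2 + 144*k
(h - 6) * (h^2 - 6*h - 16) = h^3 - 12*h^2 + 20*h + 96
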